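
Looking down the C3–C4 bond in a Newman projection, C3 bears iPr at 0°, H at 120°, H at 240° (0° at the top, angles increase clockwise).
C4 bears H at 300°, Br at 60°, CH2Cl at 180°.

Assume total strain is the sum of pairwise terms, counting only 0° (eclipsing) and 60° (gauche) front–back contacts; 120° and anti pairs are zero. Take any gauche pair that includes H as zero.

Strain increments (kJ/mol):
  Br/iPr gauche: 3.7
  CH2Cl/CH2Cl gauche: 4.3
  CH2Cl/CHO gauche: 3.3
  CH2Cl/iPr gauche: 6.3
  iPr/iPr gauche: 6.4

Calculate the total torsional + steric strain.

3.7 kJ/mol

This conformer (staggered): iPr–Br gauche; 3.7 = 3.7 kJ/mol.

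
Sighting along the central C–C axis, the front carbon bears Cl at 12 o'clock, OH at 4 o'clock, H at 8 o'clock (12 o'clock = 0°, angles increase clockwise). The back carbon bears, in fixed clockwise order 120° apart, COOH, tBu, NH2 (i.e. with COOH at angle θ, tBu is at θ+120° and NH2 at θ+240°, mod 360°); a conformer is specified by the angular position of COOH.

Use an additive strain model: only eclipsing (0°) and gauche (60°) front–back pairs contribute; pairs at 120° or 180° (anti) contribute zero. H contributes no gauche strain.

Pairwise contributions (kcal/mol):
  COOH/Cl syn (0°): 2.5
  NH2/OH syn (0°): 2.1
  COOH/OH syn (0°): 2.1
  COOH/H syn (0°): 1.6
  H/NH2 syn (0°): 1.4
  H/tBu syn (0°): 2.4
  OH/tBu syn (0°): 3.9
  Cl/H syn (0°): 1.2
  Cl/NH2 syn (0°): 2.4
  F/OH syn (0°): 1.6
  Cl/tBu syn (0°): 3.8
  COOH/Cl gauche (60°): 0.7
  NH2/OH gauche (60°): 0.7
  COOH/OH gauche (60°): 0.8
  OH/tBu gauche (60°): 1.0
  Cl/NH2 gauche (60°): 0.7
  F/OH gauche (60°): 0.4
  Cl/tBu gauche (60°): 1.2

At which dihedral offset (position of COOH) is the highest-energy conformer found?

0°

COOH at 0° is eclipsed. Cl at 0° is eclipsed with COOH at 0° (2.5); OH at 120° is eclipsed with tBu at 120° (3.9); H at 240° is eclipsed with NH2 at 240° (1.4). Total 7.8 kcal/mol.
COOH at 60° is staggered. Cl at 0° is gauche with COOH at 60° (0.7); Cl at 0° is gauche with NH2 at 300° (0.7); OH at 120° is gauche with COOH at 60° (0.8); OH at 120° is gauche with tBu at 180° (1.0). Total 3.2 kcal/mol.
COOH at 120° is eclipsed. Cl at 0° is eclipsed with NH2 at 0° (2.4); OH at 120° is eclipsed with COOH at 120° (2.1); H at 240° is eclipsed with tBu at 240° (2.4). Total 6.9 kcal/mol.
COOH at 180° is staggered. Cl at 0° is gauche with tBu at 300° (1.2); Cl at 0° is gauche with NH2 at 60° (0.7); OH at 120° is gauche with COOH at 180° (0.8); OH at 120° is gauche with NH2 at 60° (0.7). Total 3.4 kcal/mol.
COOH at 240° is eclipsed. Cl at 0° is eclipsed with tBu at 0° (3.8); OH at 120° is eclipsed with NH2 at 120° (2.1); H at 240° is eclipsed with COOH at 240° (1.6). Total 7.5 kcal/mol.
COOH at 300° is staggered. Cl at 0° is gauche with COOH at 300° (0.7); Cl at 0° is gauche with tBu at 60° (1.2); OH at 120° is gauche with tBu at 60° (1.0); OH at 120° is gauche with NH2 at 180° (0.7). Total 3.6 kcal/mol.
The maximum (7.8 kcal/mol) occurs with COOH at 0°.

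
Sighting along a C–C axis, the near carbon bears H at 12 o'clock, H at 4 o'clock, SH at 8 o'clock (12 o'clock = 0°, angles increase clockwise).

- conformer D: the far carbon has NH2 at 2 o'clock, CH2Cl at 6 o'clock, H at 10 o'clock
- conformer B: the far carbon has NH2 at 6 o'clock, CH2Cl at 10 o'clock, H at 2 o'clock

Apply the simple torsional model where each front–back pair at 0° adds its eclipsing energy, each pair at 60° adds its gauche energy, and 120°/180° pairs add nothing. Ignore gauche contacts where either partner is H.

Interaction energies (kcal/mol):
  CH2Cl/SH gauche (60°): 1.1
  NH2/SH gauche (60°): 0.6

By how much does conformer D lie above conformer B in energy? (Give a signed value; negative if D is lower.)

-0.6 kcal/mol

D is staggered. SH at 240° is gauche with CH2Cl at 180° (1.1). Total 1.1 kcal/mol.
B is staggered. SH at 240° is gauche with NH2 at 180° (0.6); SH at 240° is gauche with CH2Cl at 300° (1.1). Total 1.7 kcal/mol.
E(D) − E(B) = 1.1 − 1.7 = -0.6 kcal/mol.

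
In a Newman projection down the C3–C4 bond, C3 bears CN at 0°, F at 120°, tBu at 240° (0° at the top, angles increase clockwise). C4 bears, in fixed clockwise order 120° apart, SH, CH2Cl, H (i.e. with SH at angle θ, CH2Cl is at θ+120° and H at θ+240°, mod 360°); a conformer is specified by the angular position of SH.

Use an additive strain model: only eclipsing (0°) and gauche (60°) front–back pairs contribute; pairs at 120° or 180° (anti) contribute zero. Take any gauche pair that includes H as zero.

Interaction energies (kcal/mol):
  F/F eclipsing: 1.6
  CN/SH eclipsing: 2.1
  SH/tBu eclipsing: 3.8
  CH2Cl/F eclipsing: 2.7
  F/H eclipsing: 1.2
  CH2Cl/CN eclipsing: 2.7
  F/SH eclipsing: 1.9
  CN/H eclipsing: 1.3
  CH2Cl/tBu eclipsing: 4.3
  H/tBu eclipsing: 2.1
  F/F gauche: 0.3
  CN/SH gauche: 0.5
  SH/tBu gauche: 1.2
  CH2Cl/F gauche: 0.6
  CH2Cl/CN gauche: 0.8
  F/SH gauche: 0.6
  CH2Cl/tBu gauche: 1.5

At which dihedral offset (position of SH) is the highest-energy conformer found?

240°

SH at 0° (eclipsed): CN(0°)/SH(0°) eclipsed 2.1; F(120°)/CH2Cl(120°) eclipsed 2.7; tBu(240°)/H(240°) eclipsed 2.1 → 6.9 kcal/mol.
SH at 60° (staggered): CN(0°)/SH(60°) gauche 0.5; F(120°)/SH(60°) gauche 0.6; F(120°)/CH2Cl(180°) gauche 0.6; tBu(240°)/CH2Cl(180°) gauche 1.5 → 3.2 kcal/mol.
SH at 120° (eclipsed): CN(0°)/H(0°) eclipsed 1.3; F(120°)/SH(120°) eclipsed 1.9; tBu(240°)/CH2Cl(240°) eclipsed 4.3 → 7.5 kcal/mol.
SH at 180° (staggered): CN(0°)/CH2Cl(300°) gauche 0.8; F(120°)/SH(180°) gauche 0.6; tBu(240°)/SH(180°) gauche 1.2; tBu(240°)/CH2Cl(300°) gauche 1.5 → 4.1 kcal/mol.
SH at 240° (eclipsed): CN(0°)/CH2Cl(0°) eclipsed 2.7; F(120°)/H(120°) eclipsed 1.2; tBu(240°)/SH(240°) eclipsed 3.8 → 7.7 kcal/mol.
SH at 300° (staggered): CN(0°)/SH(300°) gauche 0.5; CN(0°)/CH2Cl(60°) gauche 0.8; F(120°)/CH2Cl(60°) gauche 0.6; tBu(240°)/SH(300°) gauche 1.2 → 3.1 kcal/mol.
The maximum (7.7 kcal/mol) occurs with SH at 240°.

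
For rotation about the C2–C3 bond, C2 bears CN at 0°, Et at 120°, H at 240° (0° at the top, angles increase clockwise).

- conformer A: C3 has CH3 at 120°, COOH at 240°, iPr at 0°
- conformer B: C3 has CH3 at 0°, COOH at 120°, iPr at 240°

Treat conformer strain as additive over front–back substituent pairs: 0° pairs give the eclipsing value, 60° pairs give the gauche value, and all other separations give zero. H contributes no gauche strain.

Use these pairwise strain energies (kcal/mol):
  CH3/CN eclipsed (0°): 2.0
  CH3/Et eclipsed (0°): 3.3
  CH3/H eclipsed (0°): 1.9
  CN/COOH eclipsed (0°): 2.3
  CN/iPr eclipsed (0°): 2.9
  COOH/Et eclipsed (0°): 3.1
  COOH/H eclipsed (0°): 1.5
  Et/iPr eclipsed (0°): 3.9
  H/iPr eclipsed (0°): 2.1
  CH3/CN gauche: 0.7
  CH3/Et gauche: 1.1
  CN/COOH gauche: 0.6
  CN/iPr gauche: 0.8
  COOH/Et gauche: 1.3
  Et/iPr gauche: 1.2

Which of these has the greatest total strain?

A (eclipsed): CN(0°)/iPr(0°) eclipsed 2.9; Et(120°)/CH3(120°) eclipsed 3.3; H(240°)/COOH(240°) eclipsed 1.5 → 7.7 kcal/mol.
B (eclipsed): CN(0°)/CH3(0°) eclipsed 2.0; Et(120°)/COOH(120°) eclipsed 3.1; H(240°)/iPr(240°) eclipsed 2.1 → 7.2 kcal/mol.
A has the highest total (7.7 kcal/mol).

A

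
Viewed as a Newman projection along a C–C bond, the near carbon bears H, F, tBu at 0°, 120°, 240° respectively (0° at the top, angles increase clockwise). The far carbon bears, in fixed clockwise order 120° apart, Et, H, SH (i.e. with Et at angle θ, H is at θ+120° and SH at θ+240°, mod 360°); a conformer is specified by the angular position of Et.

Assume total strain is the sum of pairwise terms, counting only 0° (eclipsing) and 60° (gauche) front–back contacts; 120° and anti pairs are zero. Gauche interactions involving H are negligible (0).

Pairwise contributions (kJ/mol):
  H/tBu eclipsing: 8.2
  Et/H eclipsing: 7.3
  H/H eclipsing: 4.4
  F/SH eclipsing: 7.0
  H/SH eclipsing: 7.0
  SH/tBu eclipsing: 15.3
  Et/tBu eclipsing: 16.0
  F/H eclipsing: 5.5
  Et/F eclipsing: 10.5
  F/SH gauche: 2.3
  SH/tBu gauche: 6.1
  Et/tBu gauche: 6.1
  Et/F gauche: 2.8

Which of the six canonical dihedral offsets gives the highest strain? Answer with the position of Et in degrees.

0°

Et at 0° (eclipsed): H–Et eclipsed, F–H eclipsed, tBu–SH eclipsed; 7.3 + 5.5 + 15.3 = 28.1 kJ/mol.
Et at 60° (staggered): F–Et gauche, tBu–SH gauche; 2.8 + 6.1 = 8.9 kJ/mol.
Et at 120° (eclipsed): H–SH eclipsed, F–Et eclipsed, tBu–H eclipsed; 7.0 + 10.5 + 8.2 = 25.7 kJ/mol.
Et at 180° (staggered): F–Et gauche, F–SH gauche, tBu–Et gauche; 2.8 + 2.3 + 6.1 = 11.2 kJ/mol.
Et at 240° (eclipsed): H–H eclipsed, F–SH eclipsed, tBu–Et eclipsed; 4.4 + 7.0 + 16.0 = 27.4 kJ/mol.
Et at 300° (staggered): F–SH gauche, tBu–Et gauche, tBu–SH gauche; 2.3 + 6.1 + 6.1 = 14.5 kJ/mol.
The maximum (28.1 kJ/mol) occurs with Et at 0°.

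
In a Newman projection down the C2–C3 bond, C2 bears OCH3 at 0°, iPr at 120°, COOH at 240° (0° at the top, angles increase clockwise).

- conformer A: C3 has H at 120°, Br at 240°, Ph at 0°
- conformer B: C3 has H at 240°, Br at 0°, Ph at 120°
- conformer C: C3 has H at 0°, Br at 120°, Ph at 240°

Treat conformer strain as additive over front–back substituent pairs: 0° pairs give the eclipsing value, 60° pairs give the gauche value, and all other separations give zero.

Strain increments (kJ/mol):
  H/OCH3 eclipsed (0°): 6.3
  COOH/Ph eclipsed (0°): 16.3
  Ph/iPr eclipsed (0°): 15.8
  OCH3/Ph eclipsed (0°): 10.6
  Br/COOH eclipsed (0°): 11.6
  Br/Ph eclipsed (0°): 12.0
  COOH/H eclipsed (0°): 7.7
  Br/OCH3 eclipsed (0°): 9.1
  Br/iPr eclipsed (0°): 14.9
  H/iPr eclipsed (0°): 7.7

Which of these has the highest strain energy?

A (eclipsed): OCH3(0°)/Ph(0°) eclipsed 10.6; iPr(120°)/H(120°) eclipsed 7.7; COOH(240°)/Br(240°) eclipsed 11.6 → 29.9 kJ/mol.
B (eclipsed): OCH3(0°)/Br(0°) eclipsed 9.1; iPr(120°)/Ph(120°) eclipsed 15.8; COOH(240°)/H(240°) eclipsed 7.7 → 32.6 kJ/mol.
C (eclipsed): OCH3(0°)/H(0°) eclipsed 6.3; iPr(120°)/Br(120°) eclipsed 14.9; COOH(240°)/Ph(240°) eclipsed 16.3 → 37.5 kJ/mol.
C has the highest total (37.5 kJ/mol).

C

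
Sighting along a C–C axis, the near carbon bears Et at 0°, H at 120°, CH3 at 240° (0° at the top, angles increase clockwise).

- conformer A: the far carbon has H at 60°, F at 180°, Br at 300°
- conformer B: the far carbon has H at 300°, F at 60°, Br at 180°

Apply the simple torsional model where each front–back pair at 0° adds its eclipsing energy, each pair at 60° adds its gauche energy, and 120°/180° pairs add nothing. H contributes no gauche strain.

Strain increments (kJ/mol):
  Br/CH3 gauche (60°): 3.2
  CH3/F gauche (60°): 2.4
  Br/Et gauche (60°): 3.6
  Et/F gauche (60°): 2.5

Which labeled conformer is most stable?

A is staggered. Et at 0° is gauche with Br at 300° (3.6); CH3 at 240° is gauche with F at 180° (2.4); CH3 at 240° is gauche with Br at 300° (3.2). Total 9.2 kJ/mol.
B is staggered. Et at 0° is gauche with F at 60° (2.5); CH3 at 240° is gauche with Br at 180° (3.2). Total 5.7 kJ/mol.
B has the lowest total (5.7 kJ/mol).

B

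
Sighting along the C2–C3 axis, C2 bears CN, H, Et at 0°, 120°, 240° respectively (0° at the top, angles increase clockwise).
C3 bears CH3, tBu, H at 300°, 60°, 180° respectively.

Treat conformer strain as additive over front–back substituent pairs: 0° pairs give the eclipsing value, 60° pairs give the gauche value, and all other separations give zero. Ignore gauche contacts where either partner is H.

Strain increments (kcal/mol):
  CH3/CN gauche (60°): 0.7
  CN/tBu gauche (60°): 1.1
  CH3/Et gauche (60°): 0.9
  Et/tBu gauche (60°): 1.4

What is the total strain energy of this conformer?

This conformer is staggered. CN at 0° is gauche with CH3 at 300° (0.7); CN at 0° is gauche with tBu at 60° (1.1); Et at 240° is gauche with CH3 at 300° (0.9). Total 2.7 kcal/mol.

2.7 kcal/mol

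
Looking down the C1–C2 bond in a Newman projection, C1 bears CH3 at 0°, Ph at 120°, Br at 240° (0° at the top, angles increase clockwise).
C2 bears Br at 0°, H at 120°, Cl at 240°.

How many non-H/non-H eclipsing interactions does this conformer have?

2

Non-H eclipsing pairs: CH3(0°)/Br(0°); Br(240°)/Cl(240°) — 2 interactions.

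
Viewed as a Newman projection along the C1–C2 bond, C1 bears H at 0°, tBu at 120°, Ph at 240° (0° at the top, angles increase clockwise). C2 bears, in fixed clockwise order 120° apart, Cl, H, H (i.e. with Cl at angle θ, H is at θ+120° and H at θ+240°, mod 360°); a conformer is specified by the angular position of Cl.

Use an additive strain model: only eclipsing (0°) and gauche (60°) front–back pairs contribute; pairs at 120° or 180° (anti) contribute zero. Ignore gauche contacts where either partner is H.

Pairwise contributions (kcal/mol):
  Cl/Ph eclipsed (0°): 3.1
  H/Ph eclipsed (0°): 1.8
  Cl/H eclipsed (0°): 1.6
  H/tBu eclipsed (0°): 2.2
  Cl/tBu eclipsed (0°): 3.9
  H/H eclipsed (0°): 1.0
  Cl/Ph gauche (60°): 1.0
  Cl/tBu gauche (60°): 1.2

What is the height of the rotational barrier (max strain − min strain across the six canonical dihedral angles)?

Cl at 0° (eclipsed): H–Cl eclipsed, tBu–H eclipsed, Ph–H eclipsed; 1.6 + 2.2 + 1.8 = 5.6 kcal/mol.
Cl at 60° (staggered): tBu–Cl gauche; 1.2 = 1.2 kcal/mol.
Cl at 120° (eclipsed): H–H eclipsed, tBu–Cl eclipsed, Ph–H eclipsed; 1.0 + 3.9 + 1.8 = 6.7 kcal/mol.
Cl at 180° (staggered): tBu–Cl gauche, Ph–Cl gauche; 1.2 + 1.0 = 2.2 kcal/mol.
Cl at 240° (eclipsed): H–H eclipsed, tBu–H eclipsed, Ph–Cl eclipsed; 1.0 + 2.2 + 3.1 = 6.3 kcal/mol.
Cl at 300° (staggered): Ph–Cl gauche; 1.0 = 1.0 kcal/mol.
Max at 120° (6.7 kcal/mol), min at 300° (1.0 kcal/mol); barrier = 5.7 kcal/mol.

5.7 kcal/mol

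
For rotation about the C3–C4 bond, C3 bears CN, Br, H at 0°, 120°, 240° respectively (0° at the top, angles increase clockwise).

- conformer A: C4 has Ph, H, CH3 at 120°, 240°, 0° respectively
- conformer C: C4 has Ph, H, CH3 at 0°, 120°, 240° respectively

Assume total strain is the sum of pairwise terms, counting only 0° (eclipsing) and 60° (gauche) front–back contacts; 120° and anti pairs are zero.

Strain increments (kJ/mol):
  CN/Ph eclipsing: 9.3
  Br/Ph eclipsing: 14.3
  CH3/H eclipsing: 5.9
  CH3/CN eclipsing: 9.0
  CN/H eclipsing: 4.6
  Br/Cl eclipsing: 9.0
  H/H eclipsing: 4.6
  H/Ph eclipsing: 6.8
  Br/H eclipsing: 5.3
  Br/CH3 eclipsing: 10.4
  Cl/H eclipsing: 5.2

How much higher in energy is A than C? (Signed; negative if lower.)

A is eclipsed. CN at 0° is eclipsed with CH3 at 0° (9.0); Br at 120° is eclipsed with Ph at 120° (14.3); H at 240° is eclipsed with H at 240° (4.6). Total 27.9 kJ/mol.
C is eclipsed. CN at 0° is eclipsed with Ph at 0° (9.3); Br at 120° is eclipsed with H at 120° (5.3); H at 240° is eclipsed with CH3 at 240° (5.9). Total 20.5 kJ/mol.
E(A) − E(C) = 27.9 − 20.5 = +7.4 kJ/mol.

+7.4 kJ/mol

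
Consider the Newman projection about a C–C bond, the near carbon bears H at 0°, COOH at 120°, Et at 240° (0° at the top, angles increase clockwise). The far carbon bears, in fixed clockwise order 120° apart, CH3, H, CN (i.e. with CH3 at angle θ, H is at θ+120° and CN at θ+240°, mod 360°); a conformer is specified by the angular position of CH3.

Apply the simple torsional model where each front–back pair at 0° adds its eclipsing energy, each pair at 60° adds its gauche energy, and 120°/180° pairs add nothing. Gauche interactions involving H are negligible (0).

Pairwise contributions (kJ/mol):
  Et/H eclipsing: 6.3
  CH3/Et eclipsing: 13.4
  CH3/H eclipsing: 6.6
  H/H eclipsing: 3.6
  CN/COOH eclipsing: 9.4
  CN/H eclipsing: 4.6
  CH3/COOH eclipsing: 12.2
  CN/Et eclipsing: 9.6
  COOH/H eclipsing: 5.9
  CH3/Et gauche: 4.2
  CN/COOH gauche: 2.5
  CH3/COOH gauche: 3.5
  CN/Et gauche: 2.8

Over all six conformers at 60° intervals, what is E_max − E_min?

CH3 at 0° (eclipsed): H(0°)/CH3(0°) eclipsed 6.6; COOH(120°)/H(120°) eclipsed 5.9; Et(240°)/CN(240°) eclipsed 9.6 → 22.1 kJ/mol.
CH3 at 60° (staggered): COOH(120°)/CH3(60°) gauche 3.5; Et(240°)/CN(300°) gauche 2.8 → 6.3 kJ/mol.
CH3 at 120° (eclipsed): H(0°)/CN(0°) eclipsed 4.6; COOH(120°)/CH3(120°) eclipsed 12.2; Et(240°)/H(240°) eclipsed 6.3 → 23.1 kJ/mol.
CH3 at 180° (staggered): COOH(120°)/CH3(180°) gauche 3.5; COOH(120°)/CN(60°) gauche 2.5; Et(240°)/CH3(180°) gauche 4.2 → 10.2 kJ/mol.
CH3 at 240° (eclipsed): H(0°)/H(0°) eclipsed 3.6; COOH(120°)/CN(120°) eclipsed 9.4; Et(240°)/CH3(240°) eclipsed 13.4 → 26.4 kJ/mol.
CH3 at 300° (staggered): COOH(120°)/CN(180°) gauche 2.5; Et(240°)/CH3(300°) gauche 4.2; Et(240°)/CN(180°) gauche 2.8 → 9.5 kJ/mol.
Max at 240° (26.4 kJ/mol), min at 60° (6.3 kJ/mol); barrier = 20.1 kJ/mol.

20.1 kJ/mol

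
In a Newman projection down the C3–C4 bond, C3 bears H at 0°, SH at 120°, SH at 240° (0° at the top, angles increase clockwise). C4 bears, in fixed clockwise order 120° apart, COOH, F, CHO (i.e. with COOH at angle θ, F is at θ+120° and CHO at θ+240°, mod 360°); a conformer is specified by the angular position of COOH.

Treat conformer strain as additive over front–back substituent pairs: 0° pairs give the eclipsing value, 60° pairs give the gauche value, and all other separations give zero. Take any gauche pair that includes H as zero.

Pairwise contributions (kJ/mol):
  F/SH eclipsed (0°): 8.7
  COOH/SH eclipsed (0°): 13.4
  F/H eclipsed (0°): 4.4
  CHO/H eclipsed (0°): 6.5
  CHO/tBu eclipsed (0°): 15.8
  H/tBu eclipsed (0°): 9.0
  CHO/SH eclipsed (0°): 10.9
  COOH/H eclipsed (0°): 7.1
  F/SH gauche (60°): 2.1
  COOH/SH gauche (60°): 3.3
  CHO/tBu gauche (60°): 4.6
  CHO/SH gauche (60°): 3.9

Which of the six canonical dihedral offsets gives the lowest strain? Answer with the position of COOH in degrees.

60°

COOH at 0° (eclipsed): H(0°)/COOH(0°) eclipsed 7.1; SH(120°)/F(120°) eclipsed 8.7; SH(240°)/CHO(240°) eclipsed 10.9 → 26.7 kJ/mol.
COOH at 60° (staggered): SH(120°)/COOH(60°) gauche 3.3; SH(120°)/F(180°) gauche 2.1; SH(240°)/F(180°) gauche 2.1; SH(240°)/CHO(300°) gauche 3.9 → 11.4 kJ/mol.
COOH at 120° (eclipsed): H(0°)/CHO(0°) eclipsed 6.5; SH(120°)/COOH(120°) eclipsed 13.4; SH(240°)/F(240°) eclipsed 8.7 → 28.6 kJ/mol.
COOH at 180° (staggered): SH(120°)/COOH(180°) gauche 3.3; SH(120°)/CHO(60°) gauche 3.9; SH(240°)/COOH(180°) gauche 3.3; SH(240°)/F(300°) gauche 2.1 → 12.6 kJ/mol.
COOH at 240° (eclipsed): H(0°)/F(0°) eclipsed 4.4; SH(120°)/CHO(120°) eclipsed 10.9; SH(240°)/COOH(240°) eclipsed 13.4 → 28.7 kJ/mol.
COOH at 300° (staggered): SH(120°)/F(60°) gauche 2.1; SH(120°)/CHO(180°) gauche 3.9; SH(240°)/COOH(300°) gauche 3.3; SH(240°)/CHO(180°) gauche 3.9 → 13.2 kJ/mol.
The minimum (11.4 kJ/mol) occurs with COOH at 60°.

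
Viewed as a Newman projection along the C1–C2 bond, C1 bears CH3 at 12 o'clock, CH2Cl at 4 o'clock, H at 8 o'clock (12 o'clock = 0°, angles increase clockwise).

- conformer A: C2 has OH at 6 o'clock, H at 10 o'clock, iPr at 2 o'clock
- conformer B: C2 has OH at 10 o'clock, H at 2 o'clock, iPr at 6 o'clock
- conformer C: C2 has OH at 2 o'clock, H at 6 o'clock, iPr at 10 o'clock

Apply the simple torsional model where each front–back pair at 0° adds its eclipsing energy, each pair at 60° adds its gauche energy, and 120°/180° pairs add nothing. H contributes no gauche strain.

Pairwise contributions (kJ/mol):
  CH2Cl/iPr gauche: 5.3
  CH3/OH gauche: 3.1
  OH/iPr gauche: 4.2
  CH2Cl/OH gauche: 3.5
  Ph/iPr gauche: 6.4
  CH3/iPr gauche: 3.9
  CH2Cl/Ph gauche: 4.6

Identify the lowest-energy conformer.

B

A (staggered): CH3(0°)/iPr(60°) gauche 3.9; CH2Cl(120°)/OH(180°) gauche 3.5; CH2Cl(120°)/iPr(60°) gauche 5.3 → 12.7 kJ/mol.
B (staggered): CH3(0°)/OH(300°) gauche 3.1; CH2Cl(120°)/iPr(180°) gauche 5.3 → 8.4 kJ/mol.
C (staggered): CH3(0°)/OH(60°) gauche 3.1; CH3(0°)/iPr(300°) gauche 3.9; CH2Cl(120°)/OH(60°) gauche 3.5 → 10.5 kJ/mol.
B has the lowest total (8.4 kJ/mol).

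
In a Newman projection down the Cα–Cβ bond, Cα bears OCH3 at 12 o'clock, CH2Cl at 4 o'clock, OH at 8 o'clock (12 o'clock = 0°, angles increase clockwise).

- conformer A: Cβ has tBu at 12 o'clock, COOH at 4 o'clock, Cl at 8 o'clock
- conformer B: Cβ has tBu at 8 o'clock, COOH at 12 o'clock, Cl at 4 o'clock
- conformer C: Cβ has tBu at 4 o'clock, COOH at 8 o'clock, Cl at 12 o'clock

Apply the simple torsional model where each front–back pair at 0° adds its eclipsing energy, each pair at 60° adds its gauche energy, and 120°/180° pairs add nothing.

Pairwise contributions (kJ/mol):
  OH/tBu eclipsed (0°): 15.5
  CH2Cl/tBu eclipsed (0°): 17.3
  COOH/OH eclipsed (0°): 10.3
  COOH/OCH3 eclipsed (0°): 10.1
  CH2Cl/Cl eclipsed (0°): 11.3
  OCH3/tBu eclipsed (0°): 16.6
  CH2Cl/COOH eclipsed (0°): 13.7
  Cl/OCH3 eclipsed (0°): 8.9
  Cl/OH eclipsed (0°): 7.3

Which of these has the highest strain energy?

A (eclipsed): OCH3–tBu eclipsed, CH2Cl–COOH eclipsed, OH–Cl eclipsed; 16.6 + 13.7 + 7.3 = 37.6 kJ/mol.
B (eclipsed): OCH3–COOH eclipsed, CH2Cl–Cl eclipsed, OH–tBu eclipsed; 10.1 + 11.3 + 15.5 = 36.9 kJ/mol.
C (eclipsed): OCH3–Cl eclipsed, CH2Cl–tBu eclipsed, OH–COOH eclipsed; 8.9 + 17.3 + 10.3 = 36.5 kJ/mol.
A has the highest total (37.6 kJ/mol).

A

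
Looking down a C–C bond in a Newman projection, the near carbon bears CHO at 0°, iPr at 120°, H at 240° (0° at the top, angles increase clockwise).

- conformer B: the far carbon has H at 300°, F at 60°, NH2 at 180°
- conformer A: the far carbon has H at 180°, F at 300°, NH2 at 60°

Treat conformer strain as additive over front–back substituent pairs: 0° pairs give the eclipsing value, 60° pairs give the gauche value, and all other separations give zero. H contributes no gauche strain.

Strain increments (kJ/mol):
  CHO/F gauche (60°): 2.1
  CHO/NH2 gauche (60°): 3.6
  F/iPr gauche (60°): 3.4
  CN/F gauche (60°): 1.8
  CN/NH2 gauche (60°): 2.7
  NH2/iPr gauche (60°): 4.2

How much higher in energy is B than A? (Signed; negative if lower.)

-0.2 kJ/mol

B (staggered): CHO(0°)/F(60°) gauche 2.1; iPr(120°)/F(60°) gauche 3.4; iPr(120°)/NH2(180°) gauche 4.2 → 9.7 kJ/mol.
A (staggered): CHO(0°)/F(300°) gauche 2.1; CHO(0°)/NH2(60°) gauche 3.6; iPr(120°)/NH2(60°) gauche 4.2 → 9.9 kJ/mol.
E(B) − E(A) = 9.7 − 9.9 = -0.2 kJ/mol.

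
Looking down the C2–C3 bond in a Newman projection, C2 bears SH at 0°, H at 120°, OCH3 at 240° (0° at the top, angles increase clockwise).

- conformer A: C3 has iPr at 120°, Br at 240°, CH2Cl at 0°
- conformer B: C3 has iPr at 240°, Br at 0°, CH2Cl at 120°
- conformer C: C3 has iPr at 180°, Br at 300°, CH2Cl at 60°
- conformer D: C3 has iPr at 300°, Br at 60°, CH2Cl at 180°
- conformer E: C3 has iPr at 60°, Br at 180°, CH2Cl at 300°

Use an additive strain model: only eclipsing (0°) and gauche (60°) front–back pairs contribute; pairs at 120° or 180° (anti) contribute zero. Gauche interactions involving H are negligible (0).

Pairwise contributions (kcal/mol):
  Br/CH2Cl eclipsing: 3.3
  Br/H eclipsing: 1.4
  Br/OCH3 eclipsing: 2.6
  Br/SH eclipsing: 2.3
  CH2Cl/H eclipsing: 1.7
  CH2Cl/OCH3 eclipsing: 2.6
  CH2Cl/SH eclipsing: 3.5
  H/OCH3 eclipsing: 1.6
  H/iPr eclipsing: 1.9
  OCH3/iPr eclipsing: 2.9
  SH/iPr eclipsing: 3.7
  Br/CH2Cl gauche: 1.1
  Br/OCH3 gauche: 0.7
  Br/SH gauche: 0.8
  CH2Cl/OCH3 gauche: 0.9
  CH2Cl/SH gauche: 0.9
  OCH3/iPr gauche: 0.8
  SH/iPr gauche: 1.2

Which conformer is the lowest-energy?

C

A is eclipsed. SH at 0° is eclipsed with CH2Cl at 0° (3.5); H at 120° is eclipsed with iPr at 120° (1.9); OCH3 at 240° is eclipsed with Br at 240° (2.6). Total 8.0 kcal/mol.
B is eclipsed. SH at 0° is eclipsed with Br at 0° (2.3); H at 120° is eclipsed with CH2Cl at 120° (1.7); OCH3 at 240° is eclipsed with iPr at 240° (2.9). Total 6.9 kcal/mol.
C is staggered. SH at 0° is gauche with Br at 300° (0.8); SH at 0° is gauche with CH2Cl at 60° (0.9); OCH3 at 240° is gauche with iPr at 180° (0.8); OCH3 at 240° is gauche with Br at 300° (0.7). Total 3.2 kcal/mol.
D is staggered. SH at 0° is gauche with iPr at 300° (1.2); SH at 0° is gauche with Br at 60° (0.8); OCH3 at 240° is gauche with iPr at 300° (0.8); OCH3 at 240° is gauche with CH2Cl at 180° (0.9). Total 3.7 kcal/mol.
E is staggered. SH at 0° is gauche with iPr at 60° (1.2); SH at 0° is gauche with CH2Cl at 300° (0.9); OCH3 at 240° is gauche with Br at 180° (0.7); OCH3 at 240° is gauche with CH2Cl at 300° (0.9). Total 3.7 kcal/mol.
C has the lowest total (3.2 kcal/mol).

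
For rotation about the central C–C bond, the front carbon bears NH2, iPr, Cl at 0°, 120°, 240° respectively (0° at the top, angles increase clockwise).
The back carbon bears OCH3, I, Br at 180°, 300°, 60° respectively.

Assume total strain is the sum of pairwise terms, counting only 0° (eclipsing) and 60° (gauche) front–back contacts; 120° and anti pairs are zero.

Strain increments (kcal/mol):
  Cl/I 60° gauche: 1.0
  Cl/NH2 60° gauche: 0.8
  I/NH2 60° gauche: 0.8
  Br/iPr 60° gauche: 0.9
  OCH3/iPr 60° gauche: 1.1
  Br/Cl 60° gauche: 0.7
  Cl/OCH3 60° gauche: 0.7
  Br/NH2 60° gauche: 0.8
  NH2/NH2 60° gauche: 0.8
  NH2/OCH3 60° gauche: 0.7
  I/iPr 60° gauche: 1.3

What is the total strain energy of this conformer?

5.3 kcal/mol

This conformer (staggered): NH2(0°)/I(300°) gauche 0.8; NH2(0°)/Br(60°) gauche 0.8; iPr(120°)/OCH3(180°) gauche 1.1; iPr(120°)/Br(60°) gauche 0.9; Cl(240°)/OCH3(180°) gauche 0.7; Cl(240°)/I(300°) gauche 1.0 → 5.3 kcal/mol.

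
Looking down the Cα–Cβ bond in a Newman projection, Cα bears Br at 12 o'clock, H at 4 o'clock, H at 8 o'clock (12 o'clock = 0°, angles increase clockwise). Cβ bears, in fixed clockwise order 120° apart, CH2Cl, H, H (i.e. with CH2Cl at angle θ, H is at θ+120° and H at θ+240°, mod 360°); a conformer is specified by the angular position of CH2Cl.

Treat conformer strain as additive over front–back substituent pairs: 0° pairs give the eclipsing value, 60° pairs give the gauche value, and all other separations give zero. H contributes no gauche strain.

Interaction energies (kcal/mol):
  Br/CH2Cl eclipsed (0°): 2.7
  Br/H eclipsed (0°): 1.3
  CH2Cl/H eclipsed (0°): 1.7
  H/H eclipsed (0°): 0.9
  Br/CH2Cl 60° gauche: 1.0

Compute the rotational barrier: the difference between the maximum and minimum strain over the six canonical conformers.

4.5 kcal/mol

CH2Cl at 0° is eclipsed. Br at 0° is eclipsed with CH2Cl at 0° (2.7); H at 120° is eclipsed with H at 120° (0.9); H at 240° is eclipsed with H at 240° (0.9). Total 4.5 kcal/mol.
CH2Cl at 60° is staggered. Br at 0° is gauche with CH2Cl at 60° (1.0). Total 1.0 kcal/mol.
CH2Cl at 120° is eclipsed. Br at 0° is eclipsed with H at 0° (1.3); H at 120° is eclipsed with CH2Cl at 120° (1.7); H at 240° is eclipsed with H at 240° (0.9). Total 3.9 kcal/mol.
CH2Cl at 180° (staggered): no non-H gauche contacts → 0.0 kcal/mol.
CH2Cl at 240° is eclipsed. Br at 0° is eclipsed with H at 0° (1.3); H at 120° is eclipsed with H at 120° (0.9); H at 240° is eclipsed with CH2Cl at 240° (1.7). Total 3.9 kcal/mol.
CH2Cl at 300° is staggered. Br at 0° is gauche with CH2Cl at 300° (1.0). Total 1.0 kcal/mol.
Max at 0° (4.5 kcal/mol), min at 180° (0.0 kcal/mol); barrier = 4.5 kcal/mol.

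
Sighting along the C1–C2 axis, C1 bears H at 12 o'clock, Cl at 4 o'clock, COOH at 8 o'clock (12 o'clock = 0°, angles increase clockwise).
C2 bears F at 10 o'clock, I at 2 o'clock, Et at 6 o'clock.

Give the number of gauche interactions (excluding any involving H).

4

Non-H gauche pairs: Cl(120°)/I(60°); Cl(120°)/Et(180°); COOH(240°)/F(300°); COOH(240°)/Et(180°) — 4 interactions.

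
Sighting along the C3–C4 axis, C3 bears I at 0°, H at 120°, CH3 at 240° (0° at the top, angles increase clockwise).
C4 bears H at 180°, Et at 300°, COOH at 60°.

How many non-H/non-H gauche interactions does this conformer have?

3

Non-H gauche pairs: I(0°)/Et(300°); I(0°)/COOH(60°); CH3(240°)/Et(300°) — 3 interactions.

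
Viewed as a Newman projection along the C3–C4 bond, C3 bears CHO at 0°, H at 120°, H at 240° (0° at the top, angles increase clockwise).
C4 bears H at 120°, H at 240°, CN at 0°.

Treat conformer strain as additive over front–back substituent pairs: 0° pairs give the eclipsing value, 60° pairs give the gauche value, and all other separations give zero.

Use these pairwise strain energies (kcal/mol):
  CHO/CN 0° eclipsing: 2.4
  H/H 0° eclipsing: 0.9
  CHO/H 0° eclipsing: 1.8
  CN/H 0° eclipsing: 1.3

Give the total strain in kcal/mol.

This conformer (eclipsed): CHO(0°)/CN(0°) eclipsed 2.4; H(120°)/H(120°) eclipsed 0.9; H(240°)/H(240°) eclipsed 0.9 → 4.2 kcal/mol.

4.2 kcal/mol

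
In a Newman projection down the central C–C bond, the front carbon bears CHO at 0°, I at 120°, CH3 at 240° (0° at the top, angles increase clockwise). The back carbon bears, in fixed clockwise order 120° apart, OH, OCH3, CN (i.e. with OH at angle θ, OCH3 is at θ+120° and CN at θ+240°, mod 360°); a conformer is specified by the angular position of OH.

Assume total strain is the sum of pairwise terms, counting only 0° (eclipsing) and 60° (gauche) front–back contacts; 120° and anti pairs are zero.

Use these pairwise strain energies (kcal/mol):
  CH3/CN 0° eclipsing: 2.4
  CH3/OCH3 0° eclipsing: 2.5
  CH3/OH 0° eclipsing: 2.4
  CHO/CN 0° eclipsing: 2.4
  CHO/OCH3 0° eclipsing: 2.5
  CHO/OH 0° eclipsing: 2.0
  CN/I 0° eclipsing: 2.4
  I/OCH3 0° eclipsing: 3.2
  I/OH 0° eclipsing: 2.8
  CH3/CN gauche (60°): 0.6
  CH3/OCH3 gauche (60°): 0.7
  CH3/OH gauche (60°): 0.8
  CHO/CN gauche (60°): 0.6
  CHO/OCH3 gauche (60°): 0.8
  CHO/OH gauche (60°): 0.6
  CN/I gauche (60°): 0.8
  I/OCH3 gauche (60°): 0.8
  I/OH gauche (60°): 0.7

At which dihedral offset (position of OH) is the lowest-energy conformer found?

OH at 0° (eclipsed): CHO–OH eclipsed, I–OCH3 eclipsed, CH3–CN eclipsed; 2.0 + 3.2 + 2.4 = 7.6 kcal/mol.
OH at 60° (staggered): CHO–OH gauche, CHO–CN gauche, I–OH gauche, I–OCH3 gauche, CH3–OCH3 gauche, CH3–CN gauche; 0.6 + 0.6 + 0.7 + 0.8 + 0.7 + 0.6 = 4.0 kcal/mol.
OH at 120° (eclipsed): CHO–CN eclipsed, I–OH eclipsed, CH3–OCH3 eclipsed; 2.4 + 2.8 + 2.5 = 7.7 kcal/mol.
OH at 180° (staggered): CHO–OCH3 gauche, CHO–CN gauche, I–OH gauche, I–CN gauche, CH3–OH gauche, CH3–OCH3 gauche; 0.8 + 0.6 + 0.7 + 0.8 + 0.8 + 0.7 = 4.4 kcal/mol.
OH at 240° (eclipsed): CHO–OCH3 eclipsed, I–CN eclipsed, CH3–OH eclipsed; 2.5 + 2.4 + 2.4 = 7.3 kcal/mol.
OH at 300° (staggered): CHO–OH gauche, CHO–OCH3 gauche, I–OCH3 gauche, I–CN gauche, CH3–OH gauche, CH3–CN gauche; 0.6 + 0.8 + 0.8 + 0.8 + 0.8 + 0.6 = 4.4 kcal/mol.
The minimum (4.0 kcal/mol) occurs with OH at 60°.

60°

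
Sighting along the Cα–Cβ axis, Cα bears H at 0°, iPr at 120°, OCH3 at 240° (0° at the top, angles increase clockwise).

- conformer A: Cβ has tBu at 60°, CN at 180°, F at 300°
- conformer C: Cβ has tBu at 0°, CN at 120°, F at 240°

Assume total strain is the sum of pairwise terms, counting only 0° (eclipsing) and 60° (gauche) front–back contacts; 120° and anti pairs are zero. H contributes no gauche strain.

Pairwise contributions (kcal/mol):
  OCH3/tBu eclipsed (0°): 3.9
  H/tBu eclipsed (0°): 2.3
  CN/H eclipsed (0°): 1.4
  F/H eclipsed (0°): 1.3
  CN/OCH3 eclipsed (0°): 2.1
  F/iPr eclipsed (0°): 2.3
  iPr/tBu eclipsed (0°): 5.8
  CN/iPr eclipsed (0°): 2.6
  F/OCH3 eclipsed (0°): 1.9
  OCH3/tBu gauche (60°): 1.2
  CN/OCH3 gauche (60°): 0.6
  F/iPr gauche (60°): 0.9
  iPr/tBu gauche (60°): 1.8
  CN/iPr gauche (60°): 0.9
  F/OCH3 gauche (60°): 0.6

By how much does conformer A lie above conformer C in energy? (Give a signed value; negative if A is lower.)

A (staggered): iPr(120°)/tBu(60°) gauche 1.8; iPr(120°)/CN(180°) gauche 0.9; OCH3(240°)/CN(180°) gauche 0.6; OCH3(240°)/F(300°) gauche 0.6 → 3.9 kcal/mol.
C (eclipsed): H(0°)/tBu(0°) eclipsed 2.3; iPr(120°)/CN(120°) eclipsed 2.6; OCH3(240°)/F(240°) eclipsed 1.9 → 6.8 kcal/mol.
E(A) − E(C) = 3.9 − 6.8 = -2.9 kcal/mol.

-2.9 kcal/mol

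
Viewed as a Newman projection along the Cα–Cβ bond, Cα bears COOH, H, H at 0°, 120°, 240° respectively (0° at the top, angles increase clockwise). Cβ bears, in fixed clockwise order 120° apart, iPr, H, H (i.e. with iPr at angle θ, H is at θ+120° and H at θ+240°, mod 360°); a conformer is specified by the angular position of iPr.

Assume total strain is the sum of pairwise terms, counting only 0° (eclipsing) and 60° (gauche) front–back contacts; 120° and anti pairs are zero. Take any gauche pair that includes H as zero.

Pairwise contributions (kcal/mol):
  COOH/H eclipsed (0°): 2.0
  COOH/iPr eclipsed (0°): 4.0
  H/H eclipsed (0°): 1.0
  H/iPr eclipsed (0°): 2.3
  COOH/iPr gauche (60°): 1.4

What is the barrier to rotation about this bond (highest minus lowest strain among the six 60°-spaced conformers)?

iPr at 0° (eclipsed): COOH–iPr eclipsed, H–H eclipsed, H–H eclipsed; 4.0 + 1.0 + 1.0 = 6.0 kcal/mol.
iPr at 60° (staggered): COOH–iPr gauche; 1.4 = 1.4 kcal/mol.
iPr at 120° (eclipsed): COOH–H eclipsed, H–iPr eclipsed, H–H eclipsed; 2.0 + 2.3 + 1.0 = 5.3 kcal/mol.
iPr at 180° (staggered): no non-H gauche contacts → 0.0 kcal/mol.
iPr at 240° (eclipsed): COOH–H eclipsed, H–H eclipsed, H–iPr eclipsed; 2.0 + 1.0 + 2.3 = 5.3 kcal/mol.
iPr at 300° (staggered): COOH–iPr gauche; 1.4 = 1.4 kcal/mol.
Max at 0° (6.0 kcal/mol), min at 180° (0.0 kcal/mol); barrier = 6.0 kcal/mol.

6.0 kcal/mol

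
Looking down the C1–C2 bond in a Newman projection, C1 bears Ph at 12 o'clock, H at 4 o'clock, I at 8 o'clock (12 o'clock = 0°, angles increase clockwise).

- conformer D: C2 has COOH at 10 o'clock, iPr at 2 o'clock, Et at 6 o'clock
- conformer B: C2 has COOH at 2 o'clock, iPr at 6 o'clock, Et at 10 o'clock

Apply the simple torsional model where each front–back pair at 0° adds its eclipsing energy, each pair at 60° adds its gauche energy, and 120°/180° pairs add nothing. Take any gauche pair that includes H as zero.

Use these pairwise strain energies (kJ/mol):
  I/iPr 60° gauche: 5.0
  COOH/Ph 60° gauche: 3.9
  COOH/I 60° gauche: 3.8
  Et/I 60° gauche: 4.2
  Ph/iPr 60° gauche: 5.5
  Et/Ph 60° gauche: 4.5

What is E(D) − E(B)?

D is staggered. Ph at 0° is gauche with COOH at 300° (3.9); Ph at 0° is gauche with iPr at 60° (5.5); I at 240° is gauche with COOH at 300° (3.8); I at 240° is gauche with Et at 180° (4.2). Total 17.4 kJ/mol.
B is staggered. Ph at 0° is gauche with COOH at 60° (3.9); Ph at 0° is gauche with Et at 300° (4.5); I at 240° is gauche with iPr at 180° (5.0); I at 240° is gauche with Et at 300° (4.2). Total 17.6 kJ/mol.
E(D) − E(B) = 17.4 − 17.6 = -0.2 kJ/mol.

-0.2 kJ/mol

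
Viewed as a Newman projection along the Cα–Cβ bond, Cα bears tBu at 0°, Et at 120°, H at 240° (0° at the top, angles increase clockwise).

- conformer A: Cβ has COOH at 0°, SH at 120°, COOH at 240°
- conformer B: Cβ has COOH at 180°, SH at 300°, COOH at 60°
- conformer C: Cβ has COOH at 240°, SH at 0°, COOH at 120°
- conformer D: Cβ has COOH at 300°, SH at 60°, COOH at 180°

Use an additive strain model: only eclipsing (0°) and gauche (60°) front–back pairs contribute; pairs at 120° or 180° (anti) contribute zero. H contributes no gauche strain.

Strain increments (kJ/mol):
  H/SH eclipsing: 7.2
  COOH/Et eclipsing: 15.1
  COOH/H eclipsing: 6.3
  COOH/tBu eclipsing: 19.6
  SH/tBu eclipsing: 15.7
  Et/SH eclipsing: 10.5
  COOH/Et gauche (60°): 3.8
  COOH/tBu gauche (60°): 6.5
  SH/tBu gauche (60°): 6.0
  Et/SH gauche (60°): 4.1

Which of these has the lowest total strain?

B

A (eclipsed): tBu(0°)/COOH(0°) eclipsed 19.6; Et(120°)/SH(120°) eclipsed 10.5; H(240°)/COOH(240°) eclipsed 6.3 → 36.4 kJ/mol.
B (staggered): tBu(0°)/SH(300°) gauche 6.0; tBu(0°)/COOH(60°) gauche 6.5; Et(120°)/COOH(180°) gauche 3.8; Et(120°)/COOH(60°) gauche 3.8 → 20.1 kJ/mol.
C (eclipsed): tBu(0°)/SH(0°) eclipsed 15.7; Et(120°)/COOH(120°) eclipsed 15.1; H(240°)/COOH(240°) eclipsed 6.3 → 37.1 kJ/mol.
D (staggered): tBu(0°)/COOH(300°) gauche 6.5; tBu(0°)/SH(60°) gauche 6.0; Et(120°)/SH(60°) gauche 4.1; Et(120°)/COOH(180°) gauche 3.8 → 20.4 kJ/mol.
B has the lowest total (20.1 kJ/mol).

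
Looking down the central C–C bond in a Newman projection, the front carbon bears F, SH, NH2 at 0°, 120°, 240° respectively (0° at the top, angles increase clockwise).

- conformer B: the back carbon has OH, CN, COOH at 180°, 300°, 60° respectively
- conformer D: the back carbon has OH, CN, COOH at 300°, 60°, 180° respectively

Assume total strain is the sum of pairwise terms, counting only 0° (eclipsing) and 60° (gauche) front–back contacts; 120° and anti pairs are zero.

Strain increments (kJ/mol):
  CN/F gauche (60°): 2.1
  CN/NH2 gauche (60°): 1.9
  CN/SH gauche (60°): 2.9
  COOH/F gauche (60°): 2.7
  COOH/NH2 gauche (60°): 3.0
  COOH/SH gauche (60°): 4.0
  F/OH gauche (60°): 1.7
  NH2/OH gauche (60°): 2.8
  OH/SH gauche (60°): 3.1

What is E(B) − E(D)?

B (staggered): F–CN gauche, F–COOH gauche, SH–OH gauche, SH–COOH gauche, NH2–OH gauche, NH2–CN gauche; 2.1 + 2.7 + 3.1 + 4.0 + 2.8 + 1.9 = 16.6 kJ/mol.
D (staggered): F–OH gauche, F–CN gauche, SH–CN gauche, SH–COOH gauche, NH2–OH gauche, NH2–COOH gauche; 1.7 + 2.1 + 2.9 + 4.0 + 2.8 + 3.0 = 16.5 kJ/mol.
E(B) − E(D) = 16.6 − 16.5 = +0.1 kJ/mol.

+0.1 kJ/mol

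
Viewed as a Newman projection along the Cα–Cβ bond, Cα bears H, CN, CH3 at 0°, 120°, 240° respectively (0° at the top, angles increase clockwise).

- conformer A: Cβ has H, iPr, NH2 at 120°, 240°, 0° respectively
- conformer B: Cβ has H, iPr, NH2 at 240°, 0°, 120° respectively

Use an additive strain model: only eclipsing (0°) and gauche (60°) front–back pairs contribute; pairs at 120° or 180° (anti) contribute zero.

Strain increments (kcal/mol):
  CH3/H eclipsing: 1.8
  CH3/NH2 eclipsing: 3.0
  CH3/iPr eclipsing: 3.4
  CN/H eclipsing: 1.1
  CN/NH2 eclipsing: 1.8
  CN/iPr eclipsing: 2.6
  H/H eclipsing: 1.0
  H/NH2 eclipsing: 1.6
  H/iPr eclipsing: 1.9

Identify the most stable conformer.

B

A (eclipsed): H–NH2 eclipsed, CN–H eclipsed, CH3–iPr eclipsed; 1.6 + 1.1 + 3.4 = 6.1 kcal/mol.
B (eclipsed): H–iPr eclipsed, CN–NH2 eclipsed, CH3–H eclipsed; 1.9 + 1.8 + 1.8 = 5.5 kcal/mol.
B has the lowest total (5.5 kcal/mol).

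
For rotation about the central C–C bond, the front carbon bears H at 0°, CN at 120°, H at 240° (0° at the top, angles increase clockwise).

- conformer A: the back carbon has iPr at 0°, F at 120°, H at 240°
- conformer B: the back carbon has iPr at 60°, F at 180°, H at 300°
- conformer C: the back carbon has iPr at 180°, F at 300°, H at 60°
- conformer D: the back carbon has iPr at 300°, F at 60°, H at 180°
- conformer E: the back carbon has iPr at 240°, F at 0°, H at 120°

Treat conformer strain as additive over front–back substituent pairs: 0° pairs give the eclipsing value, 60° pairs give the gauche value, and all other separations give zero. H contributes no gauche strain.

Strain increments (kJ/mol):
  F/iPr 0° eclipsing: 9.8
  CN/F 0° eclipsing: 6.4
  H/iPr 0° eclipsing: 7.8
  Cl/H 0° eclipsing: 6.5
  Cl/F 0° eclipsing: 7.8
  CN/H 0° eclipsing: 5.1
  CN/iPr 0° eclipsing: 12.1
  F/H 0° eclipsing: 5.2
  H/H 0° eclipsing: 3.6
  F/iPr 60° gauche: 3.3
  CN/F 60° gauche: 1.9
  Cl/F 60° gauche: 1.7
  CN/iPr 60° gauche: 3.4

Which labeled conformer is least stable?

E

A (eclipsed): H–iPr eclipsed, CN–F eclipsed, H–H eclipsed; 7.8 + 6.4 + 3.6 = 17.8 kJ/mol.
B (staggered): CN–iPr gauche, CN–F gauche; 3.4 + 1.9 = 5.3 kJ/mol.
C (staggered): CN–iPr gauche; 3.4 = 3.4 kJ/mol.
D (staggered): CN–F gauche; 1.9 = 1.9 kJ/mol.
E (eclipsed): H–F eclipsed, CN–H eclipsed, H–iPr eclipsed; 5.2 + 5.1 + 7.8 = 18.1 kJ/mol.
E has the highest total (18.1 kJ/mol).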